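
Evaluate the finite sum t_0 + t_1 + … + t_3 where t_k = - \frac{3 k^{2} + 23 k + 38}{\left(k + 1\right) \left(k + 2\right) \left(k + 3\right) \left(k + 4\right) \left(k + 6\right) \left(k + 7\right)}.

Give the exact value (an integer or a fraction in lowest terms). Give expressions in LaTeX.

Compute t_(k+1)/t_k: get (k + 1)*(k + 6)*(23*k + 3*(k + 1)**2 + 61)/((k + 5)*(k + 8)*(3*k**2 + 23*k + 38)).
Gosper form: A/B · C(k+1)/C(k) with A=k + 1, B=k + 8, C=k**3 + 38*k**2/3 + 51*k + 190/3.
f must satisfy (k + 1)·f(k+1) − (k + 7)·f(k) = k**3 + 38*k**2/3 + 51*k + 190/3.
d = 6 from the (1,1,3) case.
Coefficient equations give f(k) = k*(k + 2)*(k + 4)*(k + 5)*(k**2 + 10*k + 27)/54.
R(k) = B(k−1)·f(k)/C(k) = k*(k + 2)*(k + 4)*(k + 7)*(k**2 + 10*k + 27)/(18*(3*k**2 + 23*k + 38)); s_k = R·t_k = k*(-k**2 - 10*k - 27)/(18*(k**3 + 10*k**2 + 27*k + 18)).
s_(k+1) − s_k = (-3*k**2 - 23*k - 38)/(k**6 + 23*k**5 + 207*k**4 + 925*k**3 + 2144*k**2 + 2412*k + 1008) = t_k.
Evaluate s at k=4 and k=0: -83/1575 and 0; difference -83/1575.

Σ = -83/1575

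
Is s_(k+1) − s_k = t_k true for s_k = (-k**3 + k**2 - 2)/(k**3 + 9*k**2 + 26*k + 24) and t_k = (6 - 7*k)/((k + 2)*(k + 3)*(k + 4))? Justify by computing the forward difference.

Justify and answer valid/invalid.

Invalid: residual 3*(-k**2 + 9*k - 8)/(k**4 + 14*k**3 + 71*k**2 + 154*k + 120) ≠ 0.

s_(k+1) = (-k**3 - 2*k**2 - k - 2)/(k**3 + 12*k**2 + 47*k + 60)
s_(k+1) − s_k = 2*(-5*k**2 - k + 3)/(k**4 + 14*k**3 + 71*k**2 + 154*k + 120)
(s_(k+1) − s_k) − t_k = 3*(-k**2 + 9*k - 8)/(k**4 + 14*k**3 + 71*k**2 + 154*k + 120)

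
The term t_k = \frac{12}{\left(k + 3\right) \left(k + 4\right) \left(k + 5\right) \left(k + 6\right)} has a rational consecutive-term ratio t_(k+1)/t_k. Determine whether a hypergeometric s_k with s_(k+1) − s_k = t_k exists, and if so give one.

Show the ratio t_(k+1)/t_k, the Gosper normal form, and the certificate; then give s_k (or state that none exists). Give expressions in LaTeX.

s_k = \frac{k \left(k^{2} + 12 k + 47\right)}{15 \left(k + 3\right) \left(k + 4\right) \left(k + 5\right)}

Ratio r(k) = (k + 3)/(k + 7).
Take A(k)=k + 3, B(k)=k + 7, C(k)=1.
Need (k + 3)·f(k+1) − (k + 6)·f(k) = 1.
Degrees (1,1,0) ⇒ d ≤ 3.
Coefficient equations give f(k) = k*(k**2 + 12*k + 47)/180.
R(k) = B(k−1)·f(k)/C(k) = k*(k + 6)*(k**2 + 12*k + 47)/180; s_k = R·t_k = k*(k**2 + 12*k + 47)/(15*(k + 3)*(k + 4)*(k + 5)).
Check: Δs_k = 12/(k**4 + 18*k**3 + 119*k**2 + 342*k + 360). ✓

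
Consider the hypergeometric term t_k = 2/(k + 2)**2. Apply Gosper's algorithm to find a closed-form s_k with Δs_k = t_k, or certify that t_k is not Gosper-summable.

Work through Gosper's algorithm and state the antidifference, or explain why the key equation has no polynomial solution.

no hypergeometric antidifference exists

t_(k+1)/t_k = (k + 2)**2/(k + 3)**2.
Take A(k)=k**2 + 4*k + 4, B(k)=k**2 + 6*k + 9, C(k)=1.
Set up (k**2 + 4*k + 4)·f(k+1) − (k**2 + 4*k + 4)·f(k) − (1) = 0.
From deg A=2, deg B=2, deg C=0: d=0.
Write f(k) = c0. Then LHS − RHS = -1, requiring -1 = 0: contradictory. No certificate.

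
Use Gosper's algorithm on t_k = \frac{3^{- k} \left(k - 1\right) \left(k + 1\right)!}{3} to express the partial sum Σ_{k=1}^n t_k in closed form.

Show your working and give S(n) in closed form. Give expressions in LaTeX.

The ratio is k*(k + 2)/(3*(k - 1)).
Factor: A=k/3 + 2/3; B=1; C=k - 1.
f must satisfy (k/3 + 2/3)·f(k+1) − (1)·f(k) = k - 1.
deg f ≤ 0 (via 1,0,1).
Solve for f: f(k) = 3 (degree 0 ≤ 0).
Then R = B(k−1)f/C = 3/(k - 1), so s_k = R(k)·t_k = factorial(k + 1)/3**k.
Verify: (k - 1)*factorial(k + 1)/(3*3**k) matches t_k.
Evaluate: s_(n+1) = 3**(-n - 1)*factorial(n + 2); subtract s_(1) = 2/3 ⇒ S(n) = -2/3 + factorial(n + 2)/(3*3**n).

S(n) = - \frac{2}{3} + \frac{3^{- n} \left(n + 2\right)!}{3}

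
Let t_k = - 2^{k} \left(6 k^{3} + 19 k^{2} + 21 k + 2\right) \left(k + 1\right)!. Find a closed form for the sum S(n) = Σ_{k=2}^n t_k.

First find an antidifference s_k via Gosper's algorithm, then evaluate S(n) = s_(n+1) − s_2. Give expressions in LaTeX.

S(n) = - 6 \cdot 2^{n} n^{2} \left(n + 2\right)! - 10 \cdot 2^{n} n \left(n + 2\right)! + 192

Compute t_(k+1)/t_k: get 2*(6*k**4 + 49*k**3 + 151*k**2 + 202*k + 96)/(6*k**3 + 19*k**2 + 21*k + 2).
Take A(k)=2*k + 4, B(k)=1, C(k)=k**3 + 19*k**2/6 + 7*k/2 + 1/3.
Key eq: (2*k + 4)·f(k+1) = (1)·f(k) + (k**3 + 19*k**2/6 + 7*k/2 + 1/3).
From deg A=1, deg B=0, deg C=3: d=2.
Coefficient equations give f(k) = (k - 1)*(3*k + 2)/6.
R(k) = B(k−1)·f(k)/C(k) = (k - 1)*(3*k + 2)/(6*k**3 + 19*k**2 + 21*k + 2); s_k = R·t_k = -2**k*(k - 1)*(3*k + 2)*factorial(k + 1).
Δs = -2**k*(6*k**3 + 19*k**2 + 21*k + 2)*factorial(k + 1), as required.
Σ_(k=2)^n t_k = s_(n+1) − s_(2) = (-2**(n + 1)*n*(3*n + 5)*factorial(n + 2)) − (-192), i.e. -6*2**n*n**2*factorial(n + 2) - 10*2**n*n*factorial(n + 2) + 192.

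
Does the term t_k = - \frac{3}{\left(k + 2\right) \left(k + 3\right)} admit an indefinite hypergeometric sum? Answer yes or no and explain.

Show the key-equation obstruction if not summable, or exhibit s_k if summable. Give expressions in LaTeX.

Ratio r(k) = (k + 2)/(k + 4).
Take A(k)=k + 2, B(k)=k + 4, C(k)=1.
Need (k + 2)·f(k+1) − (k + 3)·f(k) = 1.
deg f ≤ 1 (via 1,1,0).
A polynomial solution: f(k) = k/2.
Get s_k = R·t_k = -3*k/(2*k + 4) with R(k) = B(k−1)f(k)/C(k) = k*(k + 3)/2.
Verify: -3/(k**2 + 5*k + 6) matches t_k.

Yes. s_k = - \frac{3 k}{2 k + 4}.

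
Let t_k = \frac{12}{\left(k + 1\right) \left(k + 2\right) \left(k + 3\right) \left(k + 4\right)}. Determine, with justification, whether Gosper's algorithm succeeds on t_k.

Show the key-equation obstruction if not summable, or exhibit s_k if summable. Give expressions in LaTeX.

r(k) = (k + 1)/(k + 5) after simplifying.
Gosper form: A/B · C(k+1)/C(k) with A=k + 1, B=k + 5, C=1.
f must satisfy (k + 1)·f(k+1) − (k + 4)·f(k) = 1.
Bound: deg f ≤ 3.
A polynomial solution: f(k) = k*(k**2 + 6*k + 11)/18.
R(k) = B(k−1)·f(k)/C(k) = k*(k + 4)*(k**2 + 6*k + 11)/18; s_k = R·t_k = 2*k*(k**2 + 6*k + 11)/(3*(k + 1)*(k + 2)*(k + 3)).
Check: Δs_k = 12/(k**4 + 10*k**3 + 35*k**2 + 50*k + 24). ✓

Yes. s_k = \frac{2 k \left(k^{2} + 6 k + 11\right)}{3 \left(k + 1\right) \left(k + 2\right) \left(k + 3\right)}.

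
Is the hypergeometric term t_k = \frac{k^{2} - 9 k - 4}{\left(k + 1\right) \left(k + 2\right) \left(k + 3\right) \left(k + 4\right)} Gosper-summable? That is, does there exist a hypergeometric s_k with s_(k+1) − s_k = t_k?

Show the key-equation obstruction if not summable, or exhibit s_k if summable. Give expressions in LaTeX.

Yes. s_k = \frac{k \left(- k^{2} - 9 k - 2\right)}{3 \left(k + 1\right) \left(k + 2\right) \left(k + 3\right)}.

The ratio is (k + 1)*(9*k - (k + 1)**2 + 13)/((k + 5)*(-k**2 + 9*k + 4)).
Normal form (A,B,C) = (k + 1, k + 5, k**2 - 9*k - 4).
Key eq: (k + 1)·f(k+1) = (k + 4)·f(k) + (k**2 - 9*k - 4).
From deg A=1, deg B=1, deg C=2: d=3.
Solving with deg f ≤ 3: f(k) = -k*(k**2 + 9*k + 2)/3.
So s_k = (B(k−1)f/C)·t_k = (-k*(k + 4)*(k**2 + 9*k + 2)/(3*(k**2 - 9*k - 4)))·t_k = k*(-k**2 - 9*k - 2)/(3*(k + 1)*(k + 2)*(k + 3)).
Check: Δs_k = (k**2 - 9*k - 4)/(k**4 + 10*k**3 + 35*k**2 + 50*k + 24). ✓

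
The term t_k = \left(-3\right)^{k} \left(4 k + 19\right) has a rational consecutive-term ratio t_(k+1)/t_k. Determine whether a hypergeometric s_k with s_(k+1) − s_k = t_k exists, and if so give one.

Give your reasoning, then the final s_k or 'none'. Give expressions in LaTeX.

s_k = \left(-3\right)^{k} \left(- k - 4\right)

Ratio r(k) = 3*(-4*k - 23)/(4*k + 19).
Factor: A=-3; B=1; C=k + 19/4.
Key eq: (-3)·f(k+1) = (1)·f(k) + (k + 19/4).
From deg A=0, deg B=0, deg C=1: d=1.
Solving with deg f ≤ 1: f(k) = -(k + 4)/4.
Then R = B(k−1)f/C = -(k + 4)/(4*k + 19), so s_k = R(k)·t_k = (-3)**k*(-k - 4).
Δs = (-3)**k*(4*k + 19), as required.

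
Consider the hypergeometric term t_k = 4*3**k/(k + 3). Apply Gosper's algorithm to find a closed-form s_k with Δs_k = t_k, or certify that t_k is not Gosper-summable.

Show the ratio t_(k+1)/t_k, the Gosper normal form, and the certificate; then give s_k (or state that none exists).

t_(k+1)/t_k = 3*(k + 3)/(k + 4).
A = 3*k + 9, B = k + 4, C = 1.
Solve (3*k + 9)·f(k+1) − (k + 3)·f(k) = 1.
d = -1 from the (1,1,0) case.
Negative degree bound (-1): no f exists, t_k not Gosper-summable.

none (Gosper's algorithm certifies no s_k)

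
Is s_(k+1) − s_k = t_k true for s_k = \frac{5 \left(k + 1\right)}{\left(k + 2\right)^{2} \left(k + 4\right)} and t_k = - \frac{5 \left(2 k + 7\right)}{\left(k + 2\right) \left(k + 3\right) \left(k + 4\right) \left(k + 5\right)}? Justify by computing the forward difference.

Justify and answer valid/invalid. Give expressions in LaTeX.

s_(k+1) = 5*(k + 2)/((k + 3)**2*(k + 5))
s_(k+1) − s_k = 5*(-(k + 1)*(k + 3)**2*(k + 5) + (k + 2)**3*(k + 4))/((k + 2)**2*(k + 3)**2*(k + 4)*(k + 5))
(s_(k+1) − s_k) − t_k = 5*(3*k**2 + 19*k + 29)/(k**6 + 19*k**5 + 147*k**4 + 593*k**3 + 1316*k**2 + 1524*k + 720)

Invalid: residual \frac{5 \left(3 k^{2} + 19 k + 29\right)}{k^{6} + 19 k^{5} + 147 k^{4} + 593 k^{3} + 1316 k^{2} + 1524 k + 720} ≠ 0.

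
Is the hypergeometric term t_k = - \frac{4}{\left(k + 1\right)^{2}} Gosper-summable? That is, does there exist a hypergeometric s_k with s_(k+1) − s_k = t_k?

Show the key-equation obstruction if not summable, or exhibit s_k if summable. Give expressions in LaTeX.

No. Not Gosper-summable.

r(k) = (k + 1)**2/(k + 2)**2 after simplifying.
Normal form (A,B,C) = (k**2 + 2*k + 1, k**2 + 4*k + 4, 1).
Set up (k**2 + 2*k + 1)·f(k+1) − (k**2 + 2*k + 1)·f(k) − (1) = 0.
Bound: deg f ≤ 0.
Generic f = c0 gives residual -1; -1 = 0 cannot hold, so t_k is not Gosper-summable.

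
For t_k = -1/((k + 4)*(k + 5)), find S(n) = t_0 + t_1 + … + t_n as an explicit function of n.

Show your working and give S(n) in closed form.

S(n) = (-n - 1)/(4*(n + 5))

The ratio is (k + 4)/(k + 6).
Normal form (A,B,C) = (k + 4, k + 6, 1).
Need (k + 4)·f(k+1) − (k + 5)·f(k) = 1.
Bound: deg f ≤ 1.
Match coefficients ⇒ f(k) = k/4.
Get s_k = R·t_k = -k/(4*k + 16) with R(k) = B(k−1)f(k)/C(k) = k*(k + 5)/4.
Δs = -1/(k**2 + 9*k + 20), as required.
s_(n+1) = (-n - 1)/(4*(n + 5)) and s_(0) = 0, so S(n) = (-n - 1)/(4*(n + 5)).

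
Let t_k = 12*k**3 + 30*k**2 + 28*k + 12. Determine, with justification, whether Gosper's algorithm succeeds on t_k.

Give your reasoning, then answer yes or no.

Yes. s_k = k*(3*k**3 + 4*k**2 + 2*k + 3).

The ratio is (6*k**3 + 33*k**2 + 62*k + 41)/(6*k**3 + 15*k**2 + 14*k + 6).
A = 1, B = 1, C = k**3 + 5*k**2/2 + 7*k/3 + 1.
Set up (1)·f(k+1) − (1)·f(k) − (k**3 + 5*k**2/2 + 7*k/3 + 1) = 0.
Degrees (0,0,3) ⇒ d ≤ 4.
Coefficient equations give f(k) = k*(3*k**3 + 4*k**2 + 2*k + 3)/12.
Certificate R = B(k−1)f/C = k*(3*k**3 + 4*k**2 + 2*k + 3)/(2*(6*k**3 + 15*k**2 + 14*k + 6)) gives s_k = k*(3*k**3 + 4*k**2 + 2*k + 3).
Δs = 12*k**3 + 30*k**2 + 28*k + 12, as required.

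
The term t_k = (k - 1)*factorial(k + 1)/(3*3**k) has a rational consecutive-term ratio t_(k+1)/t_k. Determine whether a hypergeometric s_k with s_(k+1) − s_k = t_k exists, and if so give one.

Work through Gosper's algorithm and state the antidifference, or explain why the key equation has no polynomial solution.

s_k = factorial(k + 1)/3**k

r(k) = k*(k + 2)/(3*(k - 1)) after simplifying.
So A=k/3 + 2/3 and B=1, with C=k - 1.
Set up (k/3 + 2/3)·f(k+1) − (1)·f(k) − (k - 1) = 0.
d = 0 from the (1,0,1) case.
A polynomial solution: f(k) = 3.
R(k) = B(k−1)·f(k)/C(k) = 3/(k - 1); s_k = R·t_k = factorial(k + 1)/3**k.
Check: Δs_k = (k - 1)*factorial(k + 1)/(3*3**k). ✓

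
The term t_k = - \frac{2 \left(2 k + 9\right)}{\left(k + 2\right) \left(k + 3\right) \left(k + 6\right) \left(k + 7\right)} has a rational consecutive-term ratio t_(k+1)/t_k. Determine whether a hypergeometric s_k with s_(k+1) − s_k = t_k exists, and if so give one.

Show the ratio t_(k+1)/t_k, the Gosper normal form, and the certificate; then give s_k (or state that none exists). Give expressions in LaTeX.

s_k = \frac{k \left(- k - 8\right)}{6 \left(k^{2} + 8 k + 12\right)}

r(k) = (k + 2)*(k + 6)*(2*k + 11)/((k + 4)*(k + 8)*(2*k + 9)) after simplifying.
A = k + 2, B = k + 8, C = k**3 + 27*k**2/2 + 121*k/2 + 90.
Key eq: (k + 2)·f(k+1) = (k + 7)·f(k) + (k**3 + 27*k**2/2 + 121*k/2 + 90).
Bound: deg f ≤ 5.
Coefficient equations give f(k) = k*(k + 3)*(k + 4)*(k + 5)*(k + 8)/24.
R(k) = B(k−1)·f(k)/C(k) = k*(k + 3)*(k + 7)*(k + 8)/(12*(2*k + 9)); s_k = R·t_k = k*(-k - 8)/(6*(k**2 + 8*k + 12)).
Δs = 2*(-2*k - 9)/(k**4 + 18*k**3 + 113*k**2 + 288*k + 252), as required.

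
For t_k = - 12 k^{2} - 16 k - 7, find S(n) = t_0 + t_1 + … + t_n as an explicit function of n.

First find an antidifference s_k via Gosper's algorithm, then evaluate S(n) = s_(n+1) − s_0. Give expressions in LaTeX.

S(n) = - 4 n^{3} - 14 n^{2} - 17 n - 7

Compute t_(k+1)/t_k: get (12*k**2 + 40*k + 35)/(12*k**2 + 16*k + 7).
A = 1, B = 1, C = k**2 + 4*k/3 + 7/12.
Need (1)·f(k+1) − (1)·f(k) = k**2 + 4*k/3 + 7/12.
Degrees (0,0,2) ⇒ d ≤ 3.
Solving with deg f ≤ 3: f(k) = k*(4*k**2 + 2*k + 1)/12.
R(k) = B(k−1)·f(k)/C(k) = k*(4*k**2 + 2*k + 1)/(12*k**2 + 16*k + 7); s_k = R·t_k = k*(-4*k**2 - 2*k - 1).
Δs = -12*k**2 - 16*k - 7, as required.
Σ_(k=0)^n t_k = s_(n+1) − s_(0) = (-4*n**3 - 14*n**2 - 17*n - 7) − (0), i.e. -4*n**3 - 14*n**2 - 17*n - 7.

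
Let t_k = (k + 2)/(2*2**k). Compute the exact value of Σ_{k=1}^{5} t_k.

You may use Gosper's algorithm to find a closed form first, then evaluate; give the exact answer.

The ratio is (k + 3)/(2*(k + 2)).
Take A(k)=1/2, B(k)=1, C(k)=k + 2.
Solve (1/2)·f(k+1) − (1)·f(k) = k + 2.
Bound: deg f ≤ 1.
Coefficient equations give f(k) = -2*(k + 3).
Certificate R = B(k−1)f/C = -2*(k + 3)/(k + 2) gives s_k = (-k - 3)/2**k.
Verify: (k + 2)/(2*2**k) matches t_k.
Σ_(k=1)^(5) t_k = s_(6) − s_(1) = -9/64 − (-2) = 119/64.

Σ = 119/64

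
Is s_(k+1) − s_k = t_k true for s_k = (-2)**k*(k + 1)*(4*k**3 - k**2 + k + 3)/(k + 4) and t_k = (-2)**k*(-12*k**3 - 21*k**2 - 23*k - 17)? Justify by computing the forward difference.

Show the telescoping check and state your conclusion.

Invalid: residual (-2)**k*(36*k**4 + 219*k**3 + 318*k**2 + 330*k + 213)/(k**2 + 9*k + 20) ≠ 0.

s_(k+1) = (-2)**(k + 1)*(k + 2)*(k + 4*(k + 1)**3 - (k + 1)**2 + 4)/(k + 5)
s_(k+1) − s_k = (-2)**k*(-12*k**5 - 93*k**4 - 233*k**3 - 326*k**2 - 283*k - 127)/(k**2 + 9*k + 20)
(s_(k+1) − s_k) − t_k = (-2)**k*(36*k**4 + 219*k**3 + 318*k**2 + 330*k + 213)/(k**2 + 9*k + 20)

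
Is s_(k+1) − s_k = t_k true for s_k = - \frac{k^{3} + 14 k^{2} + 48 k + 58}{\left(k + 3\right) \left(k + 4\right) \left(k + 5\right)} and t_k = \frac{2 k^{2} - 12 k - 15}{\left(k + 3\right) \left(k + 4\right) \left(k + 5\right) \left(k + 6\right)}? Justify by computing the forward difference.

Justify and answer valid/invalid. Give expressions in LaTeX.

s_(k+1) = (-48*k - (k + 1)**3 - 14*(k + 1)**2 - 106)/((k + 4)*(k + 5)*(k + 6))
s_(k+1) − s_k = (2*k**2 - 12*k - 15)/(k**4 + 18*k**3 + 119*k**2 + 342*k + 360)
(s_(k+1) − s_k) − t_k = 0

Valid: the claim telescopes to t_k.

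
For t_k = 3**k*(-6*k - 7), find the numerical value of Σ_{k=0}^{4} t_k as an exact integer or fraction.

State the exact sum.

Σ = -3403

The ratio is 3*(6*k + 13)/(6*k + 7).
A = 3, B = 1, C = k + 7/6.
f must satisfy (3)·f(k+1) − (1)·f(k) = k + 7/6.
Bound: deg f ≤ 1.
Solving with deg f ≤ 1: f(k) = (3*k - 1)/6.
Then R = B(k−1)f/C = (3*k - 1)/(6*k + 7), so s_k = R(k)·t_k = 3**k*(1 - 3*k).
Δs = 3**k*(-6*k - 7), as required.
Evaluate s at k=5 and k=0: -3402 and 1; difference -3403.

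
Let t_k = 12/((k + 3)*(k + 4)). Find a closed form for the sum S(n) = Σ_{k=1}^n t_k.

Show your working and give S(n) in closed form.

Ratio r(k) = (k + 3)/(k + 5).
Normal form (A,B,C) = (k + 3, k + 5, 1).
Solve (k + 3)·f(k+1) − (k + 4)·f(k) = 1.
Bound: deg f ≤ 1.
Match coefficients ⇒ f(k) = k/3.
Get s_k = R·t_k = 4*k/(k + 3) with R(k) = B(k−1)f(k)/C(k) = k*(k + 4)/3.
Check: Δs_k = 12/(k**2 + 7*k + 12). ✓
Σ_(k=1)^n t_k = s_(n+1) − s_(1) = (4*(n + 1)/(n + 4)) − (1), i.e. 3*n/(n + 4).

S(n) = 3*n/(n + 4)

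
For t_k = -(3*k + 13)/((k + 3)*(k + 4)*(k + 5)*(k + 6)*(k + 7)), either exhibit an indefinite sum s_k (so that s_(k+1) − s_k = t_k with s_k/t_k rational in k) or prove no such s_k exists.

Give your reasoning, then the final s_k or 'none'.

Compute t_(k+1)/t_k: get (k + 3)*(3*k + 16)/((k + 8)*(3*k + 13)).
Take A(k)=k + 3, B(k)=k + 8, C(k)=k + 13/3.
f must satisfy (k + 3)·f(k+1) − (k + 7)·f(k) = k + 13/3.
Degrees (1,1,1) ⇒ d ≤ 4.
Match coefficients ⇒ f(k) = k*(k + 4)*(k**2 + 14*k + 63)/270.
R(k) = B(k−1)·f(k)/C(k) = k*(k + 4)*(k + 7)*(k**2 + 14*k + 63)/(90*(3*k + 13)); s_k = R·t_k = k*(-k**2 - 14*k - 63)/(90*(k**3 + 14*k**2 + 63*k + 90)).
s_(k+1) − s_k = (-3*k - 13)/(k**5 + 25*k**4 + 245*k**3 + 1175*k**2 + 2754*k + 2520) = t_k.

s_k = k*(-k**2 - 14*k - 63)/(90*(k**3 + 14*k**2 + 63*k + 90))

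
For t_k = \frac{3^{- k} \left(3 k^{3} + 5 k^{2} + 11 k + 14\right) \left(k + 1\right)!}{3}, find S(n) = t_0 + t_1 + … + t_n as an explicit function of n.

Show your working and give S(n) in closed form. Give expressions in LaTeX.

S(n) = \frac{3^{- n} \left(12 \cdot 3^{n} + 3 n^{4} n! + 17 n^{3} n! + 31 n^{2} n! + 19 n n! + 2 n!\right)}{3}

Step 1: r(k) = (3*k**4 + 20*k**3 + 58*k**2 + 93*k + 66)/(3*(3*k**3 + 5*k**2 + 11*k + 14)).
Normal form (A,B,C) = (k/3 + 2/3, 1, k**3 + 5*k**2/3 + 11*k/3 + 14/3).
Solve (k/3 + 2/3)·f(k+1) − (1)·f(k) = k**3 + 5*k**2/3 + 11*k/3 + 14/3.
From deg A=1, deg B=0, deg C=3: d=2.
A polynomial solution: f(k) = 3*k**2 + 2*k - 4.
So s_k = (B(k−1)f/C)·t_k = (3*(3*k**2 + 2*k - 4)/(3*k**3 + 5*k**2 + 11*k + 14))·t_k = (3*k**2 + 2*k - 4)*factorial(k + 1)/3**k.
Δs = (3*k**3 + 5*k**2 + 11*k + 14)*factorial(k + 1)/(3*3**k), as required.
Σ_(k=0)^n t_k = s_(n+1) − s_(0) = (3**(-n - 1)*(3*n**2 + 8*n + 1)*factorial(n + 2)) − (-4), i.e. (12*3**n + 3*n**4*factorial(n) + 17*n**3*factorial(n) + 31*n**2*factorial(n) + 19*n*factorial(n) + 2*factorial(n))/(3*3**n).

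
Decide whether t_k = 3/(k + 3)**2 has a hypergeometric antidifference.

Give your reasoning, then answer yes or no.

No — key equation has no polynomial f.

The ratio is (k + 3)**2/(k + 4)**2.
Normal form (A,B,C) = (k**2 + 6*k + 9, k**2 + 8*k + 16, 1).
f must satisfy (k**2 + 6*k + 9)·f(k+1) − (k**2 + 6*k + 9)·f(k) = 1.
From deg A=2, deg B=2, deg C=0: d=0.
Put f(k) = c0: A·f(k+1) − B(k−1)·f(k) − C = -1; need -1 = 0 — inconsistent ⇒ no f, not summable.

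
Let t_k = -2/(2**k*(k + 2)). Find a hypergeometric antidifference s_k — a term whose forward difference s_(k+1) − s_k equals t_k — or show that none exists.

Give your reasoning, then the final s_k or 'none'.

no hypergeometric antidifference exists

Step 1: r(k) = (k + 2)/(2*(k + 3)).
Normal form (A,B,C) = (k/2 + 1, k + 3, 1).
Set up (k/2 + 1)·f(k+1) − (k + 2)·f(k) − (1) = 0.
deg f ≤ -1 (via 1,1,0).
Bound -1 < 0, so the key equation has no polynomial solution.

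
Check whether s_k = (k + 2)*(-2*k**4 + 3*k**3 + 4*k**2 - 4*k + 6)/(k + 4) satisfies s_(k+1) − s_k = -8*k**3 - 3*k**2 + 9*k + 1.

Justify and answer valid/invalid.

s_(k+1) = (-2*k**5 - 11*k**4 - 14*k**3 + 8*k**2 + 22*k + 21)/(k + 5)
s_(k+1) − s_k = (-8*k**5 - 63*k**4 - 102*k**3 + 36*k**2 + 107*k + 24)/(k**2 + 9*k + 20)
(s_(k+1) − s_k) − t_k = 2*(6*k**4 + 38*k**3 + 7*k**2 - 41*k + 2)/(k**2 + 9*k + 20)

Invalid: residual 2*(6*k**4 + 38*k**3 + 7*k**2 - 41*k + 2)/(k**2 + 9*k + 20) ≠ 0.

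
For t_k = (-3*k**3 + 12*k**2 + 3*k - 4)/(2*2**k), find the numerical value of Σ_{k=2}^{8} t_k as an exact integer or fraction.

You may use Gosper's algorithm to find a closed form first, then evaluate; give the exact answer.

Σ = -25/128

r(k) = (3*k**3 - 3*k**2 - 18*k - 8)/(2*(3*k**3 - 12*k**2 - 3*k + 4)) after simplifying.
Take A(k)=1/2, B(k)=1, C(k)=k**3 - 4*k**2 - k + 4/3.
Solve (1/2)·f(k+1) − (1)·f(k) = k**3 - 4*k**2 - k + 4/3.
d = 3 from the (0,0,3) case.
Solve for f: f(k) = -2*(3*k**3 - 3*k**2 + 4)/3 (degree 3 ≤ 3).
R(k) = B(k−1)·f(k)/C(k) = -2*(3*k**3 - 3*k**2 + 4)/(3*k**3 - 12*k**2 - 3*k + 4); s_k = R·t_k = (3*k**3 - 3*k**2 + 4)/2**k.
Check: Δs_k = (-3*k**3 + 12*k**2 + 3*k - 4)/(2*2**k). ✓
Telescoping: Σ = s_(9) − s_(2) = 487/128 − (4) = -25/128.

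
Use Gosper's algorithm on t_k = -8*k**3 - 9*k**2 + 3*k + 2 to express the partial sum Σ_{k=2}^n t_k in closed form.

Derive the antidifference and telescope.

S(n) = -2*n**4 - 7*n**3 - 5*n**2 + 2*n + 12

The ratio is (8*k**3 + 33*k**2 + 39*k + 12)/(8*k**3 + 9*k**2 - 3*k - 2).
Take A(k)=1, B(k)=1, C(k)=k**3 + 9*k**2/8 - 3*k/8 - 1/4.
Solve (1)·f(k+1) − (1)·f(k) = k**3 + 9*k**2/8 - 3*k/8 - 1/4.
d = 4 from the (0,0,3) case.
Solving with deg f ≤ 4: f(k) = k*(2*k**3 - k**2 - 4*k + 1)/8.
Get s_k = R·t_k = k*(-2*k**3 + k**2 + 4*k - 1) with R(k) = B(k−1)f(k)/C(k) = k*(2*k**3 - k**2 - 4*k + 1)/(8*k**3 + 9*k**2 - 3*k - 2).
Check: Δs_k = -8*k**3 - 9*k**2 + 3*k + 2. ✓
Evaluate: s_(n+1) = -2*n**4 - 7*n**3 - 5*n**2 + 2*n + 2; subtract s_(2) = -10 ⇒ S(n) = -2*n**4 - 7*n**3 - 5*n**2 + 2*n + 12.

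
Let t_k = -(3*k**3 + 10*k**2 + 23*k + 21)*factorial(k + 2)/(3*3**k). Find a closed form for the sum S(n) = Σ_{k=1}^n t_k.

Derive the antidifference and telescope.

The ratio is (3*k**4 + 28*k**3 + 109*k**2 + 213*k + 171)/(3*(3*k**3 + 10*k**2 + 23*k + 21)).
Factor: A=k/3 + 1; B=1; C=k**3 + 10*k**2/3 + 23*k/3 + 7.
Solve (k/3 + 1)·f(k+1) − (1)·f(k) = k**3 + 10*k**2/3 + 23*k/3 + 7.
d = 2 from the (1,0,3) case.
Coefficient equations give f(k) = 3*k**2 + 4*k - 2.
Certificate R = B(k−1)f/C = 3*(3*k**2 + 4*k - 2)/(3*k**3 + 10*k**2 + 23*k + 21) gives s_k = -(3*k**2 + 4*k - 2)*factorial(k + 2)/3**k.
Check: Δs_k = -(3*k**3 + 10*k**2 + 23*k + 21)*factorial(k + 2)/(3*3**k). ✓
Σ_(k=1)^n t_k = s_(n+1) − s_(1) = (-3**(-n - 1)*(3*n**2 + 10*n + 5)*factorial(n + 3)) − (-10), i.e. (30*3**n - 3*n**5*factorial(n) - 28*n**4*factorial(n) - 98*n**3*factorial(n) - 158*n**2*factorial(n) - 115*n*factorial(n) - 30*factorial(n))/(3*3**n).

S(n) = (30*3**n - 3*n**5*factorial(n) - 28*n**4*factorial(n) - 98*n**3*factorial(n) - 158*n**2*factorial(n) - 115*n*factorial(n) - 30*factorial(n))/(3*3**n)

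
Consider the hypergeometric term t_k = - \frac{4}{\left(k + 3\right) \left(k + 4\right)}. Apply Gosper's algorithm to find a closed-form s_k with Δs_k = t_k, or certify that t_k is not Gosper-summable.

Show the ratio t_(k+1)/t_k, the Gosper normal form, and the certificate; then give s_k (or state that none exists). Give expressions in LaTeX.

The ratio is (k + 3)/(k + 5).
So A=k + 3 and B=k + 5, with C=1.
Key eq: (k + 3)·f(k+1) = (k + 4)·f(k) + (1).
deg f ≤ 1 (via 1,1,0).
Match coefficients ⇒ f(k) = k/3.
Get s_k = R·t_k = -4*k/(3*k + 9) with R(k) = B(k−1)f(k)/C(k) = k*(k + 4)/3.
Check: Δs_k = -4/(k**2 + 7*k + 12). ✓

s_k = - \frac{4 k}{3 k + 9}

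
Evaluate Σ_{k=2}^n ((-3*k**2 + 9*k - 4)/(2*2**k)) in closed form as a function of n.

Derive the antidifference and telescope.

S(n) = 2**(-n - 1)*(-5*2**n + 3*n**2 + 3*n + 4)

t_(k+1)/t_k = (3*k**2 - 3*k - 2)/(2*(3*k**2 - 9*k + 4)).
Gosper form: A/B · C(k+1)/C(k) with A=1/2, B=1, C=k**2 - 3*k + 4/3.
Need (1/2)·f(k+1) − (1)·f(k) = k**2 - 3*k + 4/3.
Degrees (0,0,2) ⇒ d ≤ 2.
Match coefficients ⇒ f(k) = -2*(3*k**2 - 3*k + 4)/3.
Then R = B(k−1)f/C = -2*(3*k**2 - 3*k + 4)/(3*k**2 - 9*k + 4), so s_k = R(k)·t_k = (3*k**2 - 3*k + 4)/2**k.
s_(k+1) − s_k = (-3*k**2 + 9*k - 4)/(2*2**k) = t_k.
s_(n+1) = 2**(-n - 1)*(3*n**2 + 3*n + 4) and s_(2) = 5/2, so S(n) = 2**(-n - 1)*(-5*2**n + 3*n**2 + 3*n + 4).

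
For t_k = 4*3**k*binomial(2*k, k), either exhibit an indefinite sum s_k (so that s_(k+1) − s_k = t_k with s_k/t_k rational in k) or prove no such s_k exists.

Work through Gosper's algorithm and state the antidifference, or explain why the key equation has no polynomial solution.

none — t_k is not Gosper-summable

Step 1: r(k) = 6*(2*k + 1)/(k + 1).
Gosper form: A/B · C(k+1)/C(k) with A=12*k + 6, B=k + 1, C=1.
Solve (12*k + 6)·f(k+1) − (k)·f(k) = 1.
d = -1 from the (1,1,0) case.
Bound -1 < 0, so the key equation has no polynomial solution.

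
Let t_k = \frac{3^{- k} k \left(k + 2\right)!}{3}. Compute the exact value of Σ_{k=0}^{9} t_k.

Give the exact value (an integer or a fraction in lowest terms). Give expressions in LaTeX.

t_(k+1)/t_k = (k + 1)*(k + 3)/(3*k).
Gosper form: A/B · C(k+1)/C(k) with A=k/3 + 1, B=1, C=k.
Key eq: (k/3 + 1)·f(k+1) = (1)·f(k) + (k).
deg f ≤ 0 (via 1,0,1).
Coefficient equations give f(k) = 3.
Get s_k = R·t_k = factorial(k + 2)/3**k with R(k) = B(k−1)f(k)/C(k) = 3/k.
Δs = k*factorial(k + 2)/(3*3**k), as required.
Sum = s_(10) − s_(0); s_(10) = 1971200/243, s_(0) = 2 ⇒ 1970714/243.

Σ = 1970714/243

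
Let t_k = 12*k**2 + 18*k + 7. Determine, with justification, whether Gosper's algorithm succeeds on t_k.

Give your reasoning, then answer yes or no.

Yes. s_k = k**2*(4*k + 3).

Step 1: r(k) = (12*k**2 + 42*k + 37)/(12*k**2 + 18*k + 7).
Gosper form: A/B · C(k+1)/C(k) with A=1, B=1, C=k**2 + 3*k/2 + 7/12.
Key eq: (1)·f(k+1) = (1)·f(k) + (k**2 + 3*k/2 + 7/12).
From deg A=0, deg B=0, deg C=2: d=3.
Match coefficients ⇒ f(k) = k**2*(4*k + 3)/12.
Get s_k = R·t_k = k**2*(4*k + 3) with R(k) = B(k−1)f(k)/C(k) = k**2*(4*k + 3)/(12*k**2 + 18*k + 7).
s_(k+1) − s_k = 12*k**2 + 18*k + 7 = t_k.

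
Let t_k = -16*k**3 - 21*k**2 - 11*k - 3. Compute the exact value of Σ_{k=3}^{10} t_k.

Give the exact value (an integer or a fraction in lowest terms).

Σ = -56832

Compute t_(k+1)/t_k: get (16*k**3 + 69*k**2 + 101*k + 51)/(16*k**3 + 21*k**2 + 11*k + 3).
A = 1, B = 1, C = k**3 + 21*k**2/16 + 11*k/16 + 3/16.
Key eq: (1)·f(k+1) = (1)·f(k) + (k**3 + 21*k**2/16 + 11*k/16 + 3/16).
deg f ≤ 4 (via 0,0,3).
Solving with deg f ≤ 4: f(k) = k*(4*k**3 - k**2 - k + 1)/16.
So s_k = (B(k−1)f/C)·t_k = (k*(4*k**3 - k**2 - k + 1)/(16*k**3 + 21*k**2 + 11*k + 3))·t_k = k*(-4*k**3 + k**2 + k - 1).
Check: Δs_k = -16*k**3 - 21*k**2 - 11*k - 3. ✓
Telescoping: Σ = s_(11) − s_(3) = -57123 − (-291) = -56832.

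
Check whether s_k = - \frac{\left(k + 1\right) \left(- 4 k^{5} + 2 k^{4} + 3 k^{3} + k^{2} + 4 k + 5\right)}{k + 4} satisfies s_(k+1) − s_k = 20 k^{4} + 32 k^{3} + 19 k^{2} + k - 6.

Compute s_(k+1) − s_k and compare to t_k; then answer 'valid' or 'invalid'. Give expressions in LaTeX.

Invalid: residual \frac{3 \left(- 16 k^{5} - 114 k^{4} - 150 k^{3} - 78 k^{2} - 2 k + 19\right)}{k^{2} + 9 k + 20} ≠ 0.

s_(k+1) = (4*k**6 + 26*k**5 + 65*k**4 + 76*k**3 + 33*k**2 - 17*k - 22)/(k + 5)
s_(k+1) − s_k = (20*k**6 + 164*k**5 + 365*k**4 + 362*k**3 + 149*k**2 - 40*k - 63)/(k**2 + 9*k + 20)
(s_(k+1) − s_k) − t_k = 3*(-16*k**5 - 114*k**4 - 150*k**3 - 78*k**2 - 2*k + 19)/(k**2 + 9*k + 20)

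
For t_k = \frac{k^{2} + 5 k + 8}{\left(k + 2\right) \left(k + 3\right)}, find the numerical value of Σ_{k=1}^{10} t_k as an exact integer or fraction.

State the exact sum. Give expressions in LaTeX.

Σ = 410/39

Ratio r(k) = (k + 2)*(5*k + (k + 1)**2 + 13)/((k + 4)*(k**2 + 5*k + 8)).
So A=k + 2 and B=k + 4, with C=k**2 + 5*k + 8.
Need (k + 2)·f(k+1) − (k + 3)·f(k) = k**2 + 5*k + 8.
Degrees (1,1,2) ⇒ d ≤ 2.
Solve for f: f(k) = k*(k + 3) (degree 2 ≤ 2).
Certificate R = B(k−1)f/C = k*(k + 3)**2/(k**2 + 5*k + 8) gives s_k = k*(k + 3)/(k + 2).
Verify: (k**2 + 5*k + 8)/(k**2 + 5*k + 6) matches t_k.
Sum = s_(11) − s_(1); s_(11) = 154/13, s_(1) = 4/3 ⇒ 410/39.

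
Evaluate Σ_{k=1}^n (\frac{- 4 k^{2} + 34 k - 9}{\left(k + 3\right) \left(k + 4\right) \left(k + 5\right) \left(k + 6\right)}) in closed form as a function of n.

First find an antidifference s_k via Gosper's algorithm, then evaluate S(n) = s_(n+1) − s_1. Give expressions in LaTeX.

r(k) = -(k + 3)*(34*k - 4*(k + 1)**2 + 25)/((k + 7)*(4*k**2 - 34*k + 9)) after simplifying.
Gosper form: A/B · C(k+1)/C(k) with A=k + 3, B=k + 7, C=k**2 - 17*k/2 + 9/4.
Solve (k + 3)·f(k+1) − (k + 6)·f(k) = k**2 - 17*k/2 + 9/4.
Bound: deg f ≤ 3.
Match coefficients ⇒ f(k) = k*(k - 46)*(k - 2)/60.
Certificate R = B(k−1)f/C = k*(k - 46)*(k - 2)*(k + 6)/(15*(4*k**2 - 34*k + 9)) gives s_k = k*(-k**2 + 48*k - 92)/(15*(k + 3)*(k + 4)*(k + 5)).
Check: Δs_k = (-4*k**2 + 34*k - 9)/(k**4 + 18*k**3 + 119*k**2 + 342*k + 360). ✓
Σ_(k=1)^n t_k = s_(n+1) − s_(1) = ((-n**3 + 45*n**2 + n - 45)/(15*(n**3 + 15*n**2 + 74*n + 120))) − (-1/40), i.e. n*(-n**2 + 81*n + 46)/(24*(n**3 + 15*n**2 + 74*n + 120)).

S(n) = \frac{n \left(- n^{2} + 81 n + 46\right)}{24 \left(n^{3} + 15 n^{2} + 74 n + 120\right)}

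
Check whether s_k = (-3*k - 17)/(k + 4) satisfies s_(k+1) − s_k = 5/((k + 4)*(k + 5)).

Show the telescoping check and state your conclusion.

s_(k+1) = (-3*k - 20)/(k + 5)
s_(k+1) − s_k = 5/(k**2 + 9*k + 20)
(s_(k+1) − s_k) − t_k = 0

valid (s_(k+1) − s_k reduces to t_k)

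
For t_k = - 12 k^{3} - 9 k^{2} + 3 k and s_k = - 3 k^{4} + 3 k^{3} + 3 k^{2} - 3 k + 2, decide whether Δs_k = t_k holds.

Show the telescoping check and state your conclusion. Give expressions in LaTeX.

s_(k+1) = -3*k**4 - 9*k**3 - 6*k**2 + 2
s_(k+1) − s_k = 3*k*(-4*k**2 - 3*k + 1)
(s_(k+1) − s_k) − t_k = 0

Valid: the claim telescopes to t_k.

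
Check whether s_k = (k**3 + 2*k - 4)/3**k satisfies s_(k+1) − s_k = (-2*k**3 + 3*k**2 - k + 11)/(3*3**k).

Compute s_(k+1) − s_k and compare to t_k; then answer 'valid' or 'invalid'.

valid (s_(k+1) − s_k reduces to t_k)

s_(k+1) = (2*k + (k + 1)**3 - 2)/(3*3**k)
s_(k+1) − s_k = (-2*k**3 + 3*k**2 - k + 11)/(3*3**k)
(s_(k+1) − s_k) − t_k = 0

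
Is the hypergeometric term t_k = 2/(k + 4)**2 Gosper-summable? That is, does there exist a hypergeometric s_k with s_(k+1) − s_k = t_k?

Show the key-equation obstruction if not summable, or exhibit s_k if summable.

No — t_k has no hypergeometric antidifference.

Ratio r(k) = (k + 4)**2/(k + 5)**2.
Gosper form: A/B · C(k+1)/C(k) with A=k**2 + 8*k + 16, B=k**2 + 10*k + 25, C=1.
Key eq: (k**2 + 8*k + 16)·f(k+1) = (k**2 + 8*k + 16)·f(k) + (1).
Degrees (2,2,0) ⇒ d ≤ 0.
Write f(k) = c0. Then LHS − RHS = -1, requiring -1 = 0: contradictory. No certificate.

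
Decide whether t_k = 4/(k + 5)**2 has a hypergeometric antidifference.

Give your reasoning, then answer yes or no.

No; the coefficient equations for f are inconsistent.

The ratio is (k + 5)**2/(k + 6)**2.
Factor: A=k**2 + 10*k + 25; B=k**2 + 12*k + 36; C=1.
f must satisfy (k**2 + 10*k + 25)·f(k+1) − (k**2 + 10*k + 25)·f(k) = 1.
d = 0 from the (2,2,0) case.
Put f(k) = c0: A·f(k+1) − B(k−1)·f(k) − C = -1; need -1 = 0 — inconsistent ⇒ no f, not summable.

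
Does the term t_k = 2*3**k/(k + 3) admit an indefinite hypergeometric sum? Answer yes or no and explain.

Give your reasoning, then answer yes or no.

r(k) = 3*(k + 3)/(k + 4) after simplifying.
Normal form (A,B,C) = (3*k + 9, k + 4, 1).
Key eq: (3*k + 9)·f(k+1) = (k + 3)·f(k) + (1).
deg f ≤ -1 (via 1,1,0).
d = -1 < 0 ⇒ no nonzero polynomial f; not summable.

No — key equation has no polynomial f.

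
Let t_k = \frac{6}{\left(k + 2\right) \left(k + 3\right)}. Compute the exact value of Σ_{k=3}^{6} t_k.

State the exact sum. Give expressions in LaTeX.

The ratio is (k + 2)/(k + 4).
Factor: A=k + 2; B=k + 4; C=1.
Key eq: (k + 2)·f(k+1) = (k + 3)·f(k) + (1).
deg f ≤ 1 (via 1,1,0).
Match coefficients ⇒ f(k) = k/2.
R(k) = B(k−1)·f(k)/C(k) = k*(k + 3)/2; s_k = R·t_k = 3*k/(k + 2).
Δs = 6/(k**2 + 5*k + 6), as required.
Σ_(k=3)^(6) t_k = s_(7) − s_(3) = 7/3 − (9/5) = 8/15.

Σ = 8/15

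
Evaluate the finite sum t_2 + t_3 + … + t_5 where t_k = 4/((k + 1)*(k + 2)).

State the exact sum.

Σ = 16/21

Compute t_(k+1)/t_k: get (k + 1)/(k + 3).
So A=k + 1 and B=k + 3, with C=1.
Set up (k + 1)·f(k+1) − (k + 2)·f(k) − (1) = 0.
deg f ≤ 1 (via 1,1,0).
A polynomial solution: f(k) = k.
Get s_k = R·t_k = 4*k/(k + 1) with R(k) = B(k−1)f(k)/C(k) = k*(k + 2).
Verify: 4/(k**2 + 3*k + 2) matches t_k.
Sum = s_(6) − s_(2); s_(6) = 24/7, s_(2) = 8/3 ⇒ 16/21.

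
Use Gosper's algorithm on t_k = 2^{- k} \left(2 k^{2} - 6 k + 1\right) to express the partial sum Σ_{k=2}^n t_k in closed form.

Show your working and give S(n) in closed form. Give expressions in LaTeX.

Compute t_(k+1)/t_k: get (k**2 - k - 3/2)/(2*k**2 - 6*k + 1).
Gosper form: A/B · C(k+1)/C(k) with A=1/2, B=1, C=k**2 - 3*k + 1/2.
Solve (1/2)·f(k+1) − (1)·f(k) = k**2 - 3*k + 1/2.
From deg A=0, deg B=0, deg C=2: d=2.
Solve for f: f(k) = -2*k**2 + 2*k - 1 (degree 2 ≤ 2).
Certificate R = B(k−1)f/C = -2*(2*k**2 - 2*k + 1)/(2*k**2 - 6*k + 1) gives s_k = 2*(-2*k**2 + 2*k - 1)/2**k.
Δs = (2*k**2 - 6*k + 1)/2**k, as required.
s_(n+1) = (-2*n**2 - 2*n - 1)/2**n and s_(2) = -5/2, so S(n) = 2**(-n - 1)*(5*2**n - 4*n**2 - 4*n - 2).

S(n) = 2^{- n - 1} \left(5 \cdot 2^{n} - 4 n^{2} - 4 n - 2\right)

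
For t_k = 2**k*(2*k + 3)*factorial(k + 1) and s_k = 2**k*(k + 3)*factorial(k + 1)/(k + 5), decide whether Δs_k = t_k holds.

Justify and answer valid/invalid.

Invalid: residual -2**(k + 1)*(2*k**2 + 13*k + 14)*factorial(k + 1)/((k + 5)*(k + 6)) ≠ 0.

s_(k+1) = 2**(k + 1)*(k + 4)*factorial(k + 2)/(k + 6)
s_(k+1) − s_k = 2**k*(2*k**3 + 21*k**2 + 67*k + 62)*factorial(k + 1)/((k + 5)*(k + 6))
(s_(k+1) − s_k) − t_k = -2**(k + 1)*(2*k**2 + 13*k + 14)*factorial(k + 1)/((k + 5)*(k + 6))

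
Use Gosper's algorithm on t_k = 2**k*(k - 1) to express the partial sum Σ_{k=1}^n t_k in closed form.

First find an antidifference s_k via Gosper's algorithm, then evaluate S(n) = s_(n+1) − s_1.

S(n) = 2*2**n*n - 4*2**n + 4

Compute t_(k+1)/t_k: get 2*k/(k - 1).
Normal form (A,B,C) = (2, 1, k - 1).
Need (2)·f(k+1) − (1)·f(k) = k - 1.
Degrees (0,0,1) ⇒ d ≤ 1.
A polynomial solution: f(k) = k - 3.
R(k) = B(k−1)·f(k)/C(k) = (k - 3)/(k - 1); s_k = R·t_k = 2**k*(k - 3).
Verify: 2**k*(k - 1) matches t_k.
s_(n+1) = 2**(n + 1)*(n - 2) and s_(1) = -4, so S(n) = 2*2**n*n - 4*2**n + 4.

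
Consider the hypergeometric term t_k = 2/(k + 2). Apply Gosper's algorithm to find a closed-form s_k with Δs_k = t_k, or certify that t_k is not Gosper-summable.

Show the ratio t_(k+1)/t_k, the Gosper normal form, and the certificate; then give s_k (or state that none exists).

no hypergeometric antidifference exists

t_(k+1)/t_k = (k + 2)/(k + 3).
Factor: A=k + 2; B=k + 3; C=1.
f must satisfy (k + 2)·f(k+1) − (k + 2)·f(k) = 1.
deg f ≤ 0 (via 1,1,0).
Write f(k) = c0. Then LHS − RHS = -1, requiring -1 = 0: contradictory. No certificate.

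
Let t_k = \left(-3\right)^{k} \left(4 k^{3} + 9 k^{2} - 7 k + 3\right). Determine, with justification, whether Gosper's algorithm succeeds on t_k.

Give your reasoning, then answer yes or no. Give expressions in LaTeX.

Yes. s_k = \left(-3\right)^{k} \left(- k^{3} + 4 k - 3\right).

Ratio r(k) = 3*(-4*k**3 - 21*k**2 - 23*k - 9)/(4*k**3 + 9*k**2 - 7*k + 3).
Normal form (A,B,C) = (-3, 1, k**3 + 9*k**2/4 - 7*k/4 + 3/4).
Solve (-3)·f(k+1) − (1)·f(k) = k**3 + 9*k**2/4 - 7*k/4 + 3/4.
From deg A=0, deg B=0, deg C=3: d=3.
Coefficient equations give f(k) = -(k - 1)*(k**2 + k - 3)/4.
Certificate R = B(k−1)f/C = -(k - 1)*(k**2 + k - 3)/(4*k**3 + 9*k**2 - 7*k + 3) gives s_k = (-3)**k*(-k**3 + 4*k - 3).
Δs = (-3)**k*(k**3 - 16*k + 3*(k + 1)**3), as required.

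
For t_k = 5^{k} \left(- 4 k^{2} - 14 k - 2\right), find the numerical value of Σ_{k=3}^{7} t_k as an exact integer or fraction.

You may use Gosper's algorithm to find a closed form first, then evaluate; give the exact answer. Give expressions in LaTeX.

Step 1: r(k) = 5*(2*k**2 + 11*k + 10)/(2*k**2 + 7*k + 1).
Take A(k)=5, B(k)=1, C(k)=k**2 + 7*k/2 + 1/2.
Solve (5)·f(k+1) − (1)·f(k) = k**2 + 7*k/2 + 1/2.
Degrees (0,0,2) ⇒ d ≤ 2.
Solving with deg f ≤ 2: f(k) = (k - 1)*(k + 2)/4.
R(k) = B(k−1)·f(k)/C(k) = (k - 1)*(k + 2)/(2*(2*k**2 + 7*k + 1)); s_k = R·t_k = 5**k*(-k**2 - k + 2).
Δs = 5**k*(-4*k**2 - 14*k - 2), as required.
Σ_(k=3)^(7) t_k = s_(8) − s_(3) = -27343750 − (-1250) = -27342500.

Σ = -27342500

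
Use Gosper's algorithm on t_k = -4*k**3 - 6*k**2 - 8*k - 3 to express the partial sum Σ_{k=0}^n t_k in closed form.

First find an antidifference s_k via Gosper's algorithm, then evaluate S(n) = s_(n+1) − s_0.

S(n) = -n**4 - 4*n**3 - 8*n**2 - 8*n - 3

Ratio r(k) = (4*k**3 + 18*k**2 + 32*k + 21)/(4*k**3 + 6*k**2 + 8*k + 3).
So A=1 and B=1, with C=k**3 + 3*k**2/2 + 2*k + 3/4.
Set up (1)·f(k+1) − (1)·f(k) − (k**3 + 3*k**2/2 + 2*k + 3/4) = 0.
Degrees (0,0,3) ⇒ d ≤ 4.
Coefficient equations give f(k) = k**2*(k**2 + 2)/4.
Then R = B(k−1)f/C = k**2*(k**2 + 2)/((2*k + 1)*(2*k**2 + 2*k + 3)), so s_k = R(k)·t_k = k**2*(-k**2 - 2).
Check: Δs_k = -4*k**3 - 6*k**2 - 8*k - 3. ✓
Telescope: S(n) = s_(n+1) − s_(0) = -n**4 - 4*n**3 - 8*n**2 - 8*n - 3 − (0) = -n**4 - 4*n**3 - 8*n**2 - 8*n - 3.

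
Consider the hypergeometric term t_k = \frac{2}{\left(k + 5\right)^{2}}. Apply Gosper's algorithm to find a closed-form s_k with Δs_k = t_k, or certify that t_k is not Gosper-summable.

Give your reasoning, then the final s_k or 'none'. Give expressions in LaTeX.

The ratio is (k + 5)**2/(k + 6)**2.
Gosper form: A/B · C(k+1)/C(k) with A=k**2 + 10*k + 25, B=k**2 + 12*k + 36, C=1.
Set up (k**2 + 10*k + 25)·f(k+1) − (k**2 + 10*k + 25)·f(k) − (1) = 0.
From deg A=2, deg B=2, deg C=0: d=0.
Put f(k) = c0: A·f(k+1) − B(k−1)·f(k) − C = -1; need -1 = 0 — inconsistent ⇒ no f, not summable.

no hypergeometric antidifference exists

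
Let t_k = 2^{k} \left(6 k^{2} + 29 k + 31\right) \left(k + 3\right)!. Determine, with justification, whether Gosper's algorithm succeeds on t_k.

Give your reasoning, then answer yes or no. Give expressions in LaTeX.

The ratio is 2*(6*k**3 + 65*k**2 + 230*k + 264)/(6*k**2 + 29*k + 31).
Gosper form: A/B · C(k+1)/C(k) with A=2*k + 8, B=1, C=k**2 + 29*k/6 + 31/6.
f must satisfy (2*k + 8)·f(k+1) − (1)·f(k) = k**2 + 29*k/6 + 31/6.
From deg A=1, deg B=0, deg C=2: d=1.
Solve for f: f(k) = (3*k + 1)/6 (degree 1 ≤ 1).
Certificate R = B(k−1)f/C = (3*k + 1)/(6*k**2 + 29*k + 31) gives s_k = 2**k*(3*k + 1)*factorial(k + 3).
Δs = 2**k*(6*k**2 + 29*k + 31)*factorial(k + 3), as required.

Yes. s_k = 2^{k} \left(3 k + 1\right) \left(k + 3\right)!.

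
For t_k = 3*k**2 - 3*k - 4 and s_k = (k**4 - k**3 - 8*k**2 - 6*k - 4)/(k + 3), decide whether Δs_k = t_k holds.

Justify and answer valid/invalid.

s_(k+1) = (k**4 + 3*k**3 - 5*k**2 - 21*k - 18)/(k + 4)
s_(k+1) − s_k = (3*k**4 + 16*k**3 + 2*k**2 - 53*k - 38)/(k**2 + 7*k + 12)
(s_(k+1) − s_k) − t_k = (-2*k**3 - 9*k**2 + 11*k + 10)/(k**2 + 7*k + 12)

Invalid: residual (-2*k**3 - 9*k**2 + 11*k + 10)/(k**2 + 7*k + 12) ≠ 0.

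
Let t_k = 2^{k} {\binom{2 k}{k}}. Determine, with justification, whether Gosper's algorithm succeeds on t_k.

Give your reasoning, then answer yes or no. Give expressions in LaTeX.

No. Not Gosper-summable.

Ratio r(k) = 4*(2*k + 1)/(k + 1).
So A=8*k + 4 and B=k + 1, with C=1.
Key eq: (8*k + 4)·f(k+1) = (k)·f(k) + (1).
Bound: deg f ≤ -1.
Bound -1 < 0, so the key equation has no polynomial solution.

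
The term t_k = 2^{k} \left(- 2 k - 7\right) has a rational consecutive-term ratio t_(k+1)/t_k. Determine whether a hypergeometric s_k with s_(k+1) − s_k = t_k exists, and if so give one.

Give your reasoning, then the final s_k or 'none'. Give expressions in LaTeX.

s_k = 2^{k} \left(- 2 k - 3\right)

The ratio is 2*(2*k + 9)/(2*k + 7).
So A=2 and B=1, with C=k + 7/2.
Need (2)·f(k+1) − (1)·f(k) = k + 7/2.
Degrees (0,0,1) ⇒ d ≤ 1.
A polynomial solution: f(k) = (2*k + 3)/2.
Certificate R = B(k−1)f/C = (2*k + 3)/(2*k + 7) gives s_k = 2**k*(-2*k - 3).
Verify: 2**k*(-2*k - 7) matches t_k.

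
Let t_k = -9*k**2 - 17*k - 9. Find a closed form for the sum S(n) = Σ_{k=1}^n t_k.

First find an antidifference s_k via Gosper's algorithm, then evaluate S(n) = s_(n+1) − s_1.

S(n) = n*(-3*n**2 - 13*n - 19)

r(k) = (9*k**2 + 35*k + 35)/(9*k**2 + 17*k + 9) after simplifying.
So A=1 and B=1, with C=k**2 + 17*k/9 + 1.
Set up (1)·f(k+1) − (1)·f(k) − (k**2 + 17*k/9 + 1) = 0.
d = 3 from the (0,0,2) case.
Match coefficients ⇒ f(k) = k*(3*k**2 + 4*k + 2)/9.
Certificate R = B(k−1)f/C = k*(3*k**2 + 4*k + 2)/(9*k**2 + 17*k + 9) gives s_k = k*(-3*k**2 - 4*k - 2).
Check: Δs_k = -9*k**2 - 17*k - 9. ✓
Telescope: S(n) = s_(n+1) − s_(1) = -3*n**3 - 13*n**2 - 19*n - 9 − (-9) = n*(-3*n**2 - 13*n - 19).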